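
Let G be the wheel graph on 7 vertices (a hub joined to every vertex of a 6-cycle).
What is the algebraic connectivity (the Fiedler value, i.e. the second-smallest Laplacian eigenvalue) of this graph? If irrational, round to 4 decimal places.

2

The graph has 7 vertices and degree multiset [6, 3, 3, 3, 3, 3, 3]; D is the diagonal matrix of degrees and L = D - A. The smallest Laplacian eigenvalue is always 0. The next one, lambda_2 = 2, measures how hard the graph is to disconnect: larger values mean better connectivity. There is one zero in the spectrum, matching the 1 component. By the matrix-tree theorem the graph has (1/7) * product of the nonzero eigenvalues = 320 spanning trees.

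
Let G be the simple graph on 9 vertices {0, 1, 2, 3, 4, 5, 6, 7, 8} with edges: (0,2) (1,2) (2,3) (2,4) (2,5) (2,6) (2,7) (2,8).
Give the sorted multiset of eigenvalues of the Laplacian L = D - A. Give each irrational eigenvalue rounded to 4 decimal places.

Reading degrees in the order [0, 1, 2, 3, 4, 5, 6, 7, 8] gives [1, 1, 8, 1, 1, 1, 1, 1, 1]; set D = diag(1, 1, 8, 1, 1, 1, 1, 1, 1) and form L = D - A. L is symmetric positive semidefinite, so every eigenvalue is real and nonnegative. The single zero eigenvalue shows the graph is connected. There is one zero in the spectrum, matching the 1 component. The largest eigenvalue, 9, is at most the vertex count 9.

[0, 1, 1, 1, 1, 1, 1, 1, 9]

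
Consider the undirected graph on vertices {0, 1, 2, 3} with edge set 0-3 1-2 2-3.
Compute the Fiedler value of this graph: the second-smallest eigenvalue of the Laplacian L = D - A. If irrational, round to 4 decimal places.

Reading degrees in the order [0, 1, 2, 3] gives [1, 1, 2, 2]; set D = diag(1, 1, 2, 2) and form L = D - A. The smallest Laplacian eigenvalue is always 0. The next one, lambda_2 = 0.5858, measures how hard the graph is to disconnect: larger values mean better connectivity. The largest eigenvalue, 3.4142, is at most the vertex count 4.

0.5858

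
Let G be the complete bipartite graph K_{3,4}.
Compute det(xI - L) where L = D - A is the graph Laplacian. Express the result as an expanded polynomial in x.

x^7 - 24x^6 + 234x^5 - 1192x^4 + 3357x^3 - 4968x^2 + 3024x

The graph has 7 vertices and degree multiset [4, 4, 4, 3, 3, 3, 3]; D is the diagonal matrix of degrees and L = D - A. L has integer entries, so p(x) = det(xI - L) has integer coefficients. Expanding the determinant yields x^7 - 24x^6 + 234x^5 - 1192x^4 + 3357x^3 - 4968x^2 + 3024x. The coefficient of x^6 equals -trace(L) = -24, matching the sum of degrees. The eigenvalues sum to 24, which equals trace(L) = 2|E|.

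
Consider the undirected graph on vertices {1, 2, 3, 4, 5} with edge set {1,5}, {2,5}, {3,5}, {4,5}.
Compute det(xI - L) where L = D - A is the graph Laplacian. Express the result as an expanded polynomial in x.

x^5 - 8x^4 + 18x^3 - 16x^2 + 5x

With the vertex order [1, 2, 3, 4, 5], the degrees are [1, 1, 1, 1, 4], giving D = diag(1, 1, 1, 1, 4) and L = D - A. L has integer entries, so p(x) = det(xI - L) has integer coefficients. Expanding the determinant yields x^5 - 8x^4 + 18x^3 - 16x^2 + 5x. The coefficient of x^4 equals -trace(L) = -8, matching the sum of degrees. By the matrix-tree theorem the graph has (1/5) * product of the nonzero eigenvalues = 1 spanning tree. The largest eigenvalue, 5, is at most the vertex count 5.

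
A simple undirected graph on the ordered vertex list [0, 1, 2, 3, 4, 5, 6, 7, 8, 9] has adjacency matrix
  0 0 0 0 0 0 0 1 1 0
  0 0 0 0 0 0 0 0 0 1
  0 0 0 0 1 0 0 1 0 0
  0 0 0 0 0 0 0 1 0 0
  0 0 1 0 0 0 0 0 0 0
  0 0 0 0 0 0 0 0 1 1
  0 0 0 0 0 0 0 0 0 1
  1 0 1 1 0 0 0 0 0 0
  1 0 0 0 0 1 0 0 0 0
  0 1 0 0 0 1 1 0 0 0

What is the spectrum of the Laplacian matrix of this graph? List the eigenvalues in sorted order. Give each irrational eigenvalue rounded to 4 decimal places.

[0, 0.1172, 0.5188, 0.7586, 1, 1.6674, 2.3111, 3.0846, 4.1701, 4.3721]

Each diagonal entry of L is the vertex degree and each off-diagonal entry is -1 where an edge is present, 0 otherwise; in the order [0, 1, 2, 3, 4, 5, 6, 7, 8, 9] the diagonal is [2, 1, 2, 1, 1, 2, 1, 3, 2, 3]. Since every row of L sums to 0, the all-ones vector is in the kernel and 0 is an eigenvalue. The single zero eigenvalue shows the graph is connected. The eigenvalues sum to 18, which equals trace(L) = 2|E|. There is one zero in the spectrum, matching the 1 component.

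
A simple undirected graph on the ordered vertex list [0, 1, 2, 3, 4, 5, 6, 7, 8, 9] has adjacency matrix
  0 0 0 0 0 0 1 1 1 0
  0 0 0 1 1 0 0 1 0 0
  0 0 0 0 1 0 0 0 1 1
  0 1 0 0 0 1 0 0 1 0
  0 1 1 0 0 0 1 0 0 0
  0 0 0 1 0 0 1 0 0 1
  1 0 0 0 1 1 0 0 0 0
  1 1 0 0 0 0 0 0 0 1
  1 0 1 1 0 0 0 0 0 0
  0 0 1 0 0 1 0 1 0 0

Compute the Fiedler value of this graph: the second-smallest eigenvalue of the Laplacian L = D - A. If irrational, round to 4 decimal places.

With the vertex order [0, 1, 2, 3, 4, 5, 6, 7, 8, 9], the degrees are [3, 3, 3, 3, 3, 3, 3, 3, 3, 3], giving D = diag(3, 3, 3, 3, 3, 3, 3, 3, 3, 3) and L = D - A. The sorted Laplacian eigenvalues are [0, 2, 2, 2, 2, 2, 5, 5, 5, 5]; the algebraic connectivity is the second entry, 2. There is one zero in the spectrum, matching the 1 component.

2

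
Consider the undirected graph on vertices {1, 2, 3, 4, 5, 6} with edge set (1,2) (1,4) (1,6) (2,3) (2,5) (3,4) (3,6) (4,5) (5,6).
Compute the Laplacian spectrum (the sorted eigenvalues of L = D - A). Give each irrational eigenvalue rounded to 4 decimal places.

With the vertex order [1, 2, 3, 4, 5, 6], the degrees are [3, 3, 3, 3, 3, 3], giving D = diag(3, 3, 3, 3, 3, 3) and L = D - A. Diagonalising L (or applying a numerical eigensolver to the 6x6 matrix) gives the spectrum above. By the matrix-tree theorem the graph has (1/6) * product of the nonzero eigenvalues = 81 spanning trees. There is one zero in the spectrum, matching the 1 component.

[0, 3, 3, 3, 3, 6]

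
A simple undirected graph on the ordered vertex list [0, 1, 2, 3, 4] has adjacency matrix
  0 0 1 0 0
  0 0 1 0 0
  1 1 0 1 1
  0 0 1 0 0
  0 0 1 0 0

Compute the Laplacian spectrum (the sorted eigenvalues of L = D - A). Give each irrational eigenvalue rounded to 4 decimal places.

[0, 1, 1, 1, 5]

Reading degrees in the order [0, 1, 2, 3, 4] gives [1, 1, 4, 1, 1]; set D = diag(1, 1, 4, 1, 1) and form L = D - A. The multiplicity of 0 as a Laplacian eigenvalue equals the number of connected components. The single zero eigenvalue shows the graph is connected. The eigenvalues sum to 8, which equals trace(L) = 2|E|.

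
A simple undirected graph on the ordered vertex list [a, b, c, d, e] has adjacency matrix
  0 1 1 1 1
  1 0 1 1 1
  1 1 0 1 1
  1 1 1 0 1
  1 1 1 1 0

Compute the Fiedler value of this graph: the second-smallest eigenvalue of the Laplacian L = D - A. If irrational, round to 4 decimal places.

5

With the vertex order [a, b, c, d, e], the degrees are [4, 4, 4, 4, 4], giving D = diag(4, 4, 4, 4, 4) and L = D - A. Computing the eigenvalues of L and sorting gives [0, 5, 5, 5, 5]. The Fiedler value lambda_2 = 5 is strictly positive, so the graph is connected. By the matrix-tree theorem the graph has (1/5) * product of the nonzero eigenvalues = 125 spanning trees. The largest eigenvalue, 5, is at most the vertex count 5.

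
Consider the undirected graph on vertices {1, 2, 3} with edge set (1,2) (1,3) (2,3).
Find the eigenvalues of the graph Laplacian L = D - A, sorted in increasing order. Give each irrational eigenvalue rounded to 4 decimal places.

[0, 3, 3]

Each diagonal entry of L is the vertex degree and each off-diagonal entry is -1 where an edge is present, 0 otherwise; in the order [1, 2, 3] the diagonal is [2, 2, 2]. Diagonalising L (or applying a numerical eigensolver to the 3x3 matrix) gives the spectrum above. The single zero eigenvalue shows the graph is connected. There is one zero in the spectrum, matching the 1 component.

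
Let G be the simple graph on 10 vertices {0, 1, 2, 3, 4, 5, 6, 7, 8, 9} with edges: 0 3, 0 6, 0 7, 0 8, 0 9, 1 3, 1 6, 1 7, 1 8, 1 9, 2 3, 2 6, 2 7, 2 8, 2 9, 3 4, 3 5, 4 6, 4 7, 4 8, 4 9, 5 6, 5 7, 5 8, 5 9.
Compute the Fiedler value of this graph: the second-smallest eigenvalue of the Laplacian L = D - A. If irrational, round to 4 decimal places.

Reading degrees in the order [0, 1, 2, 3, 4, 5, 6, 7, 8, 9] gives [5, 5, 5, 5, 5, 5, 5, 5, 5, 5]; set D = diag(5, 5, 5, 5, 5, 5, 5, 5, 5, 5) and form L = D - A. The smallest Laplacian eigenvalue is always 0. The next one, lambda_2 = 5, measures how hard the graph is to disconnect: larger values mean better connectivity. The eigenvalues sum to 50, which equals trace(L) = 2|E|. By the matrix-tree theorem the graph has (1/10) * product of the nonzero eigenvalues = 390625 spanning trees.

5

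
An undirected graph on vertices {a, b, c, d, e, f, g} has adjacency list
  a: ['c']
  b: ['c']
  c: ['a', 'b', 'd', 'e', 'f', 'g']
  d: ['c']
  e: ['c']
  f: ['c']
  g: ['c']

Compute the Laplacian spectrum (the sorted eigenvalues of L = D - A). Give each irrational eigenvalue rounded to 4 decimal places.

Reading degrees in the order [a, b, c, d, e, f, g] gives [1, 1, 6, 1, 1, 1, 1]; set D = diag(1, 1, 6, 1, 1, 1, 1) and form L = D - A. Diagonalising L (or applying a numerical eigensolver to the 7x7 matrix) gives the spectrum above. The single zero eigenvalue shows the graph is connected.

[0, 1, 1, 1, 1, 1, 7]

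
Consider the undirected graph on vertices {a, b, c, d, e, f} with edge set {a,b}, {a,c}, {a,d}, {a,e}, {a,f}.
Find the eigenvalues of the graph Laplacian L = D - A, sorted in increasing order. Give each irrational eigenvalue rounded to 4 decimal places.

[0, 1, 1, 1, 1, 6]

Reading degrees in the order [a, b, c, d, e, f] gives [5, 1, 1, 1, 1, 1]; set D = diag(5, 1, 1, 1, 1, 1) and form L = D - A. Diagonalising L (or applying a numerical eigensolver to the 6x6 matrix) gives the spectrum above. There is one zero in the spectrum, matching the 1 component.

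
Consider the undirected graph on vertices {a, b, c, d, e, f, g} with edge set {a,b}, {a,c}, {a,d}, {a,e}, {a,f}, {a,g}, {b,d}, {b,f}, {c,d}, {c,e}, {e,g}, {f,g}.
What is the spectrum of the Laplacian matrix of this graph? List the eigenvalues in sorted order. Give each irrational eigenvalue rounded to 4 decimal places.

Each diagonal entry of L is the vertex degree and each off-diagonal entry is -1 where an edge is present, 0 otherwise; in the order [a, b, c, d, e, f, g] the diagonal is [6, 3, 3, 3, 3, 3, 3]. Diagonalising L (or applying a numerical eigensolver to the 7x7 matrix) gives the spectrum above. The eigenvalues sum to 24, which equals trace(L) = 2|E|.

[0, 2, 2, 4, 4, 5, 7]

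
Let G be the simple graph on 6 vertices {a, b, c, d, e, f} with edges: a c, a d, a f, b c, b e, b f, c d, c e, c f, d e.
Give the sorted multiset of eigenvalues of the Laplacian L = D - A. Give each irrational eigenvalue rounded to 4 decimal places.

[0, 2.3820, 2.3820, 4.6180, 4.6180, 6]

Each diagonal entry of L is the vertex degree and each off-diagonal entry is -1 where an edge is present, 0 otherwise; in the order [a, b, c, d, e, f] the diagonal is [3, 3, 5, 3, 3, 3]. Diagonalising L (or applying a numerical eigensolver to the 6x6 matrix) gives the spectrum above. The eigenvalues sum to 20, which equals trace(L) = 2|E|.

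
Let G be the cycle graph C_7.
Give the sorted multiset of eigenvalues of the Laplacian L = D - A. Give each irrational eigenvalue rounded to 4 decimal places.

[0, 0.7530, 0.7530, 2.4450, 2.4450, 3.8019, 3.8019]

The graph has 7 vertices and degree multiset [2, 2, 2, 2, 2, 2, 2]; D is the diagonal matrix of degrees and L = D - A. Since every row of L sums to 0, the all-ones vector is in the kernel and 0 is an eigenvalue.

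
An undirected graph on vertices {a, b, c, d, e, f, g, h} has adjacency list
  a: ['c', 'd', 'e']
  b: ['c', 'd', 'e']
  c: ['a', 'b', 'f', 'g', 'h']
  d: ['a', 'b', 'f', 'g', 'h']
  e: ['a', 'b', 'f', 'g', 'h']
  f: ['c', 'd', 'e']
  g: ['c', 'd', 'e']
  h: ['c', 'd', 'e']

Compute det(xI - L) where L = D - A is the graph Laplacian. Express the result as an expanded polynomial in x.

x^8 - 30x^7 + 375x^6 - 2540x^5 + 10095x^4 - 23598x^3 + 30105x^2 - 16200x

Each diagonal entry of L is the vertex degree and each off-diagonal entry is -1 where an edge is present, 0 otherwise; in the order [a, b, c, d, e, f, g, h] the diagonal is [3, 3, 5, 5, 5, 3, 3, 3]. The eigenvalues of L are [0, 3, 3, 3, 3, 5, 5, 8]; the characteristic polynomial is the product of (x - lambda_i), which multiplies out to x^8 - 30x^7 + 375x^6 - 2540x^5 + 10095x^4 - 23598x^3 + 30105x^2 - 16200x. The constant term is 0 because L is singular (the all-ones vector lies in its kernel). The largest eigenvalue, 8, is at most the vertex count 8.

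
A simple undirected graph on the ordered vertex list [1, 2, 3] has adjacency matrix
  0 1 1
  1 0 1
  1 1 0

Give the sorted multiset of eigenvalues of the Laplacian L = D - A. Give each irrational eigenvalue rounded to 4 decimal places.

[0, 3, 3]

With the vertex order [1, 2, 3], the degrees are [2, 2, 2], giving D = diag(2, 2, 2) and L = D - A. The multiplicity of 0 as a Laplacian eigenvalue equals the number of connected components. The single zero eigenvalue shows the graph is connected. The largest eigenvalue, 3, is at most the vertex count 3.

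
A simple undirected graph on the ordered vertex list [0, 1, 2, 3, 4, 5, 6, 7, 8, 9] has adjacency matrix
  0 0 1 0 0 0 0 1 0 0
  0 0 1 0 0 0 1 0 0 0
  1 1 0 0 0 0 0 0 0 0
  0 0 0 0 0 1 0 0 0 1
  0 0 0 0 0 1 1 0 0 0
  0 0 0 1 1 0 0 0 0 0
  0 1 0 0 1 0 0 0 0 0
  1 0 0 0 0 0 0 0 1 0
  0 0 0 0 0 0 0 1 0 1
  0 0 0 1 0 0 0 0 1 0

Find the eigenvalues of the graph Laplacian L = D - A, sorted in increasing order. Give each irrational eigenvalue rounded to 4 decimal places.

Reading degrees in the order [0, 1, 2, 3, 4, 5, 6, 7, 8, 9] gives [2, 2, 2, 2, 2, 2, 2, 2, 2, 2]; set D = diag(2, 2, 2, 2, 2, 2, 2, 2, 2, 2) and form L = D - A. Diagonalising L (or applying a numerical eigensolver to the 10x10 matrix) gives the spectrum above. There is one zero in the spectrum, matching the 1 component.

[0, 0.3820, 0.3820, 1.3820, 1.3820, 2.6180, 2.6180, 3.6180, 3.6180, 4]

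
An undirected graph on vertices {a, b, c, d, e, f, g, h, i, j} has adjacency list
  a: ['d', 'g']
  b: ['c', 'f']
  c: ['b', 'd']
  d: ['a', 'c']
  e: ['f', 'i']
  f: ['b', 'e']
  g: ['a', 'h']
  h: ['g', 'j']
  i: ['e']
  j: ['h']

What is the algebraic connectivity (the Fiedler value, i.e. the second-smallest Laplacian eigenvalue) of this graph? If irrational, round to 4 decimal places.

Each diagonal entry of L is the vertex degree and each off-diagonal entry is -1 where an edge is present, 0 otherwise; in the order [a, b, c, d, e, f, g, h, i, j] the diagonal is [2, 2, 2, 2, 2, 2, 2, 2, 1, 1]. Computing the eigenvalues of L and sorting gives [0, 0.0979, 0.3820, 0.8244, 1.3820, 2, 2.6180, 3.1756, 3.6180, 3.9021]. The Fiedler value lambda_2 = 0.0979 is strictly positive, so the graph is connected. The largest eigenvalue, 3.9021, is at most the vertex count 10.

0.0979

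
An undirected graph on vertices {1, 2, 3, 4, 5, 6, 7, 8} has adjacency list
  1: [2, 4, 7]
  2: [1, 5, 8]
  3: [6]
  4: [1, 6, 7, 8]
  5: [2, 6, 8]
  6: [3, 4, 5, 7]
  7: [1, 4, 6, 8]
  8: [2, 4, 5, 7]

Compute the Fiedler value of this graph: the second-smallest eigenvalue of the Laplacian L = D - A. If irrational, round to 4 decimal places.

Each diagonal entry of L is the vertex degree and each off-diagonal entry is -1 where an edge is present, 0 otherwise; in the order [1, 2, 3, 4, 5, 6, 7, 8] the diagonal is [3, 3, 1, 4, 3, 4, 4, 4]. The sorted Laplacian eigenvalues are [0, 0.8174, 2.1652, 2.8239, 4, 4.8818, 5, 6.3117]; the algebraic connectivity is the second entry, 0.8174. The largest eigenvalue, 6.3117, is at most the vertex count 8. The eigenvalues sum to 26, which equals trace(L) = 2|E|.

0.8174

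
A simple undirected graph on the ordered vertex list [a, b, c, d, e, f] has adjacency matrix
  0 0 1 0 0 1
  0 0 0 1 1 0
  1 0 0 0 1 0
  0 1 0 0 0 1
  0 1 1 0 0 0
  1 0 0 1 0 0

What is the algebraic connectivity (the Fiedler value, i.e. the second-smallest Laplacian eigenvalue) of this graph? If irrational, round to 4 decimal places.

1

Reading degrees in the order [a, b, c, d, e, f] gives [2, 2, 2, 2, 2, 2]; set D = diag(2, 2, 2, 2, 2, 2) and form L = D - A. The smallest Laplacian eigenvalue is always 0. The next one, lambda_2 = 1, measures how hard the graph is to disconnect: larger values mean better connectivity. By the matrix-tree theorem the graph has (1/6) * product of the nonzero eigenvalues = 6 spanning trees. There is one zero in the spectrum, matching the 1 component.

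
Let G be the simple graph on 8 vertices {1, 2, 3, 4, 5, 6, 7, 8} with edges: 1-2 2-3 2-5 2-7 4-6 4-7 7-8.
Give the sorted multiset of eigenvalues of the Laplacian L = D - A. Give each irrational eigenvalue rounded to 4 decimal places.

With the vertex order [1, 2, 3, 4, 5, 6, 7, 8], the degrees are [1, 4, 1, 2, 1, 1, 3, 1], giving D = diag(1, 4, 1, 2, 1, 1, 3, 1) and L = D - A. The multiplicity of 0 as a Laplacian eigenvalue equals the number of connected components. The single zero eigenvalue shows the graph is connected. The largest eigenvalue, 5.2819, is at most the vertex count 8.

[0, 0.2888, 0.6742, 1, 1, 2.1694, 3.5857, 5.2819]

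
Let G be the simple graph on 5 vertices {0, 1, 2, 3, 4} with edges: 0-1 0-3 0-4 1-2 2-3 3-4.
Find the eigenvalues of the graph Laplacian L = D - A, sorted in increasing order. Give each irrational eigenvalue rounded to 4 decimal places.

[0, 1.3820, 2.3820, 3.6180, 4.6180]

Each diagonal entry of L is the vertex degree and each off-diagonal entry is -1 where an edge is present, 0 otherwise; in the order [0, 1, 2, 3, 4] the diagonal is [3, 2, 2, 3, 2]. L is symmetric positive semidefinite, so every eigenvalue is real and nonnegative. The single zero eigenvalue shows the graph is connected. There is one zero in the spectrum, matching the 1 component. By the matrix-tree theorem the graph has (1/5) * product of the nonzero eigenvalues = 11 spanning trees.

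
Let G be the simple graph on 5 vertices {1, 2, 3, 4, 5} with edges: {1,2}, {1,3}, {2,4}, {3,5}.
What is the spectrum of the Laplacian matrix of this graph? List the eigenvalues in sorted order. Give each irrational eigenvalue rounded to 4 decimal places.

Reading degrees in the order [1, 2, 3, 4, 5] gives [2, 2, 2, 1, 1]; set D = diag(2, 2, 2, 1, 1) and form L = D - A. Since every row of L sums to 0, the all-ones vector is in the kernel and 0 is an eigenvalue. The eigenvalues sum to 8, which equals trace(L) = 2|E|. There is one zero in the spectrum, matching the 1 component.

[0, 0.3820, 1.3820, 2.6180, 3.6180]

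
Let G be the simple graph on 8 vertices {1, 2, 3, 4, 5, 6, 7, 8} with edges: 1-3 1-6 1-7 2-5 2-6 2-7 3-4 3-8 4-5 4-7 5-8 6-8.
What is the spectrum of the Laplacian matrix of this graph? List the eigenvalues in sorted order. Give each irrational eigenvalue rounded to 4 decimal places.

[0, 2, 2, 2, 4, 4, 4, 6]

Each diagonal entry of L is the vertex degree and each off-diagonal entry is -1 where an edge is present, 0 otherwise; in the order [1, 2, 3, 4, 5, 6, 7, 8] the diagonal is [3, 3, 3, 3, 3, 3, 3, 3]. Since every row of L sums to 0, the all-ones vector is in the kernel and 0 is an eigenvalue. The single zero eigenvalue shows the graph is connected.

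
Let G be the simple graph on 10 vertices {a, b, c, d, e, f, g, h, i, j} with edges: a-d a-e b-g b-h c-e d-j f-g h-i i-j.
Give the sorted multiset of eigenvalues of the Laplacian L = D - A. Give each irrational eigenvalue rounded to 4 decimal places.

Reading degrees in the order [a, b, c, d, e, f, g, h, i, j] gives [2, 2, 1, 2, 2, 1, 2, 2, 2, 2]; set D = diag(2, 2, 1, 2, 2, 1, 2, 2, 2, 2) and form L = D - A. Diagonalising L (or applying a numerical eigensolver to the 10x10 matrix) gives the spectrum above. There is one zero in the spectrum, matching the 1 component. By the matrix-tree theorem the graph has (1/10) * product of the nonzero eigenvalues = 1 spanning tree.

[0, 0.0979, 0.3820, 0.8244, 1.3820, 2, 2.6180, 3.1756, 3.6180, 3.9021]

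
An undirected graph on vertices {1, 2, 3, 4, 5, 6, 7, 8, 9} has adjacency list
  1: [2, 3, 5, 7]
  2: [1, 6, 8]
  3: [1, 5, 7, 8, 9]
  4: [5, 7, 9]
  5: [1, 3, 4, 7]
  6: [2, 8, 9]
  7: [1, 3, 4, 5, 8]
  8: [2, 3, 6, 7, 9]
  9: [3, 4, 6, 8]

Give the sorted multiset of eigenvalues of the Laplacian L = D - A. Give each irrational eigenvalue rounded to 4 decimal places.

With the vertex order [1, 2, 3, 4, 5, 6, 7, 8, 9], the degrees are [4, 3, 5, 3, 4, 3, 5, 5, 4], giving D = diag(4, 3, 5, 3, 4, 3, 5, 5, 4) and L = D - A. Diagonalising L (or applying a numerical eigensolver to the 9x9 matrix) gives the spectrum above. There is one zero in the spectrum, matching the 1 component.

[0, 1.6228, 2.5290, 3.5938, 4.4097, 5, 5.3899, 6.5804, 6.8744]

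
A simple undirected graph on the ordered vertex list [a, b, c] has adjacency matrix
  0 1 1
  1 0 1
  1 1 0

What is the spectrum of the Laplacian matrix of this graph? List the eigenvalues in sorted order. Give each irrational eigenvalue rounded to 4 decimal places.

Each diagonal entry of L is the vertex degree and each off-diagonal entry is -1 where an edge is present, 0 otherwise; in the order [a, b, c] the diagonal is [2, 2, 2]. L is symmetric positive semidefinite, so every eigenvalue is real and nonnegative. The single zero eigenvalue shows the graph is connected. The eigenvalues sum to 6, which equals trace(L) = 2|E|.

[0, 3, 3]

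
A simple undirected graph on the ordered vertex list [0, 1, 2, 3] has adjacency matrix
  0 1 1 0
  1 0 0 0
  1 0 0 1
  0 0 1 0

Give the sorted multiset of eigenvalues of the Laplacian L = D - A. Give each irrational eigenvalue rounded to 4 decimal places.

Reading degrees in the order [0, 1, 2, 3] gives [2, 1, 2, 1]; set D = diag(2, 1, 2, 1) and form L = D - A. The multiplicity of 0 as a Laplacian eigenvalue equals the number of connected components. The single zero eigenvalue shows the graph is connected. There is one zero in the spectrum, matching the 1 component.

[0, 0.5858, 2, 3.4142]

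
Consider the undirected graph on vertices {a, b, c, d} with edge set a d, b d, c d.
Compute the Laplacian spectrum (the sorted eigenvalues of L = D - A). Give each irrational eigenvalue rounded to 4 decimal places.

[0, 1, 1, 4]

With the vertex order [a, b, c, d], the degrees are [1, 1, 1, 3], giving D = diag(1, 1, 1, 3) and L = D - A. The multiplicity of 0 as a Laplacian eigenvalue equals the number of connected components. The single zero eigenvalue shows the graph is connected. The largest eigenvalue, 4, is at most the vertex count 4.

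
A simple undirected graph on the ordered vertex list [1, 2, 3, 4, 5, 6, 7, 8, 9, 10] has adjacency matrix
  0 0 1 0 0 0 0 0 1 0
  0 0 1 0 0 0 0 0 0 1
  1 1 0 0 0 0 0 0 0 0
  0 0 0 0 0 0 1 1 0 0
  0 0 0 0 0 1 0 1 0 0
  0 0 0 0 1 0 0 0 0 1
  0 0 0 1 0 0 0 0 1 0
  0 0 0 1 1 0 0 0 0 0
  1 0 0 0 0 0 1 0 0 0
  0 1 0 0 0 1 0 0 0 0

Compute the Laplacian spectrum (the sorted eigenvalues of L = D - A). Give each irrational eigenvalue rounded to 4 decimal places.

With the vertex order [1, 2, 3, 4, 5, 6, 7, 8, 9, 10], the degrees are [2, 2, 2, 2, 2, 2, 2, 2, 2, 2], giving D = diag(2, 2, 2, 2, 2, 2, 2, 2, 2, 2) and L = D - A. The multiplicity of 0 as a Laplacian eigenvalue equals the number of connected components. The single zero eigenvalue shows the graph is connected. By the matrix-tree theorem the graph has (1/10) * product of the nonzero eigenvalues = 10 spanning trees.

[0, 0.3820, 0.3820, 1.3820, 1.3820, 2.6180, 2.6180, 3.6180, 3.6180, 4]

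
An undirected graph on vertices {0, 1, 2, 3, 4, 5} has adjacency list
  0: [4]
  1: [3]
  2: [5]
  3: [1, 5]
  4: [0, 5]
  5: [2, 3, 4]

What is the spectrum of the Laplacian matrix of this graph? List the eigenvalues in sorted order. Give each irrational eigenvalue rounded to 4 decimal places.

[0, 0.3820, 0.6972, 2, 2.6180, 4.3028]

With the vertex order [0, 1, 2, 3, 4, 5], the degrees are [1, 1, 1, 2, 2, 3], giving D = diag(1, 1, 1, 2, 2, 3) and L = D - A. The multiplicity of 0 as a Laplacian eigenvalue equals the number of connected components. The single zero eigenvalue shows the graph is connected. The eigenvalues sum to 10, which equals trace(L) = 2|E|.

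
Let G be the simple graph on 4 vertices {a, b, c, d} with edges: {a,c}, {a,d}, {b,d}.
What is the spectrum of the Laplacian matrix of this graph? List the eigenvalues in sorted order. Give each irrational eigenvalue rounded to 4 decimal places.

Reading degrees in the order [a, b, c, d] gives [2, 1, 1, 2]; set D = diag(2, 1, 1, 2) and form L = D - A. Since every row of L sums to 0, the all-ones vector is in the kernel and 0 is an eigenvalue.

[0, 0.5858, 2, 3.4142]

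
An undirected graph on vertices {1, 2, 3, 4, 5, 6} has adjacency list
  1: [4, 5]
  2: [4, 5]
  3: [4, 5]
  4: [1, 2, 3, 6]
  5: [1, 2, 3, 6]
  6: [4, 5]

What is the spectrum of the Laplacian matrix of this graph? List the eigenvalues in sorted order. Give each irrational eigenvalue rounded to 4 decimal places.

Reading degrees in the order [1, 2, 3, 4, 5, 6] gives [2, 2, 2, 4, 4, 2]; set D = diag(2, 2, 2, 4, 4, 2) and form L = D - A. L is symmetric positive semidefinite, so every eigenvalue is real and nonnegative. The single zero eigenvalue shows the graph is connected. There is one zero in the spectrum, matching the 1 component.

[0, 2, 2, 2, 4, 6]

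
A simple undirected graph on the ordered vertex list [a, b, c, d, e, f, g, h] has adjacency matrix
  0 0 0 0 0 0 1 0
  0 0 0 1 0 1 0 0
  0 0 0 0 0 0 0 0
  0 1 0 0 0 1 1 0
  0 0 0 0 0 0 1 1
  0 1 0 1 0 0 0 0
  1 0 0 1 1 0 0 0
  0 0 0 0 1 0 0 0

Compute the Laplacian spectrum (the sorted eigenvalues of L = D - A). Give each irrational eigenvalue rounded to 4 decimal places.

With the vertex order [a, b, c, d, e, f, g, h], the degrees are [1, 2, 0, 3, 2, 2, 3, 1], giving D = diag(1, 2, 0, 3, 2, 2, 3, 1) and L = D - A. Diagonalising L (or applying a numerical eigensolver to the 8x8 matrix) gives the spectrum above. The 2 zero eigenvalues correspond to the 2 connected components.

[0, 0, 0.3217, 0.6802, 2.1397, 3, 3.2297, 4.6287]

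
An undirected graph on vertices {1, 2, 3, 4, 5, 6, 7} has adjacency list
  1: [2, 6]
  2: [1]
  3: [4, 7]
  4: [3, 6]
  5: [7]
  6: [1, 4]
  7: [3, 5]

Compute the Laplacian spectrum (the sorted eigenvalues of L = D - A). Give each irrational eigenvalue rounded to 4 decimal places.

[0, 0.1981, 0.7530, 1.5550, 2.4450, 3.2470, 3.8019]

With the vertex order [1, 2, 3, 4, 5, 6, 7], the degrees are [2, 1, 2, 2, 1, 2, 2], giving D = diag(2, 1, 2, 2, 1, 2, 2) and L = D - A. Since every row of L sums to 0, the all-ones vector is in the kernel and 0 is an eigenvalue. The single zero eigenvalue shows the graph is connected.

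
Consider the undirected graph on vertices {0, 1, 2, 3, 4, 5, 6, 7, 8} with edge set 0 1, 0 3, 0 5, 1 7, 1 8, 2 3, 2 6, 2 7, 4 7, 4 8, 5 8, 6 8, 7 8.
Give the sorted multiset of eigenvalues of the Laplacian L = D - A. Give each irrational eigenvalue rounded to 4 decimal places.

[0, 1.1570, 1.2935, 1.8386, 2.4831, 3.3257, 4.2698, 5.3186, 6.3137]

Each diagonal entry of L is the vertex degree and each off-diagonal entry is -1 where an edge is present, 0 otherwise; in the order [0, 1, 2, 3, 4, 5, 6, 7, 8] the diagonal is [3, 3, 3, 2, 2, 2, 2, 4, 5]. L is symmetric positive semidefinite, so every eigenvalue is real and nonnegative. The single zero eigenvalue shows the graph is connected. The eigenvalues sum to 26, which equals trace(L) = 2|E|.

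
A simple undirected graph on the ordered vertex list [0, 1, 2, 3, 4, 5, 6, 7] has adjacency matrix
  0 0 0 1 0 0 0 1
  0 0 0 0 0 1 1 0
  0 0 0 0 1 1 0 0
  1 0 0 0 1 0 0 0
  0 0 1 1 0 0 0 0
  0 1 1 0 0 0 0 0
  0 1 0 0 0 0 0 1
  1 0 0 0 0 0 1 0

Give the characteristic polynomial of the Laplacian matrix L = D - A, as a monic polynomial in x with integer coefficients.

x^8 - 16x^7 + 104x^6 - 352x^5 + 660x^4 - 672x^3 + 336x^2 - 64x

Reading degrees in the order [0, 1, 2, 3, 4, 5, 6, 7] gives [2, 2, 2, 2, 2, 2, 2, 2]; set D = diag(2, 2, 2, 2, 2, 2, 2, 2) and form L = D - A. L has integer entries, so p(x) = det(xI - L) has integer coefficients. Expanding the determinant yields x^8 - 16x^7 + 104x^6 - 352x^5 + 660x^4 - 672x^3 + 336x^2 - 64x. Since p(0) = det(-L) = 0, x divides p(x). The eigenvalues sum to 16, which equals trace(L) = 2|E|.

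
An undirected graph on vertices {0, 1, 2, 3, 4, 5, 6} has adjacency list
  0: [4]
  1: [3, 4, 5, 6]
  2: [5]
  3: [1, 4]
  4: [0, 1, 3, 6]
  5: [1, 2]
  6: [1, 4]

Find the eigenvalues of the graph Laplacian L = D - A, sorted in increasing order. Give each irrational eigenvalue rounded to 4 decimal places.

Reading degrees in the order [0, 1, 2, 3, 4, 5, 6] gives [1, 4, 1, 2, 4, 2, 2]; set D = diag(1, 4, 1, 2, 4, 2, 2) and form L = D - A. Since every row of L sums to 0, the all-ones vector is in the kernel and 0 is an eigenvalue. The single zero eigenvalue shows the graph is connected. The eigenvalues sum to 16, which equals trace(L) = 2|E|. There is one zero in the spectrum, matching the 1 component.

[0, 0.4221, 1.0738, 2, 2.4516, 4.7690, 5.2835]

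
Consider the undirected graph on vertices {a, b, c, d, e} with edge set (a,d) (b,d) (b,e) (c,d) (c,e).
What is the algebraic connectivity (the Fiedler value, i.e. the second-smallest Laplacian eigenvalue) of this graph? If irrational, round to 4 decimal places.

Each diagonal entry of L is the vertex degree and each off-diagonal entry is -1 where an edge is present, 0 otherwise; in the order [a, b, c, d, e] the diagonal is [1, 2, 2, 3, 2]. The smallest Laplacian eigenvalue is always 0. The next one, lambda_2 = 0.8299, measures how hard the graph is to disconnect: larger values mean better connectivity. There is one zero in the spectrum, matching the 1 component.

0.8299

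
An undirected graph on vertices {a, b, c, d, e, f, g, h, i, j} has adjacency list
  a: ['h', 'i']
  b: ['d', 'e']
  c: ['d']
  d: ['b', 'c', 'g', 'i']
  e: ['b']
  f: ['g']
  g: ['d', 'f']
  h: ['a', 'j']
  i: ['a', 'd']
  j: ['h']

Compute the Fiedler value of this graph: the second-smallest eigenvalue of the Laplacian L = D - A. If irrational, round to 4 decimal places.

Reading degrees in the order [a, b, c, d, e, f, g, h, i, j] gives [2, 2, 1, 4, 1, 1, 2, 2, 2, 1]; set D = diag(2, 2, 1, 4, 1, 1, 2, 2, 2, 1) and form L = D - A. Computing the eigenvalues of L and sorting gives [0, 0.1655, 0.3820, 0.6815, 1, 2, 2.4314, 2.6180, 3.4768, 5.2448]. The Fiedler value lambda_2 = 0.1655 is strictly positive, so the graph is connected. By the matrix-tree theorem the graph has (1/10) * product of the nonzero eigenvalues = 1 spanning tree.

0.1655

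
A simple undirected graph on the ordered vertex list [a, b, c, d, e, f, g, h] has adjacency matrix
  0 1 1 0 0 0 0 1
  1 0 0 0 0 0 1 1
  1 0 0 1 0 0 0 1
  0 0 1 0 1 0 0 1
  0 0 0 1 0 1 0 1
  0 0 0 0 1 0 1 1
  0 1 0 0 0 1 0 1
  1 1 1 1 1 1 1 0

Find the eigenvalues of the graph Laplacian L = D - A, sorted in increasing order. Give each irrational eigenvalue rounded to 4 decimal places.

Each diagonal entry of L is the vertex degree and each off-diagonal entry is -1 where an edge is present, 0 otherwise; in the order [a, b, c, d, e, f, g, h] the diagonal is [3, 3, 3, 3, 3, 3, 3, 7]. The multiplicity of 0 as a Laplacian eigenvalue equals the number of connected components. The largest eigenvalue, 8, is at most the vertex count 8.

[0, 1.7530, 1.7530, 3.4450, 3.4450, 4.8019, 4.8019, 8]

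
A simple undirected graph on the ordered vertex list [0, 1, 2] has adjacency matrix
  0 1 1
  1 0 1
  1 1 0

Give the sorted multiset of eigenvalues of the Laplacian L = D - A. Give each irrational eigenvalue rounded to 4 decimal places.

[0, 3, 3]

Each diagonal entry of L is the vertex degree and each off-diagonal entry is -1 where an edge is present, 0 otherwise; in the order [0, 1, 2] the diagonal is [2, 2, 2]. L is symmetric positive semidefinite, so every eigenvalue is real and nonnegative. The largest eigenvalue, 3, is at most the vertex count 3.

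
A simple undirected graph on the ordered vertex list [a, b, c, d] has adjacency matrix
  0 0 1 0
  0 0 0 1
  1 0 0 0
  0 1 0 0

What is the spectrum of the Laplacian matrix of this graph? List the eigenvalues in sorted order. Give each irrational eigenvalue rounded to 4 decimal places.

[0, 0, 2, 2]

With the vertex order [a, b, c, d], the degrees are [1, 1, 1, 1], giving D = diag(1, 1, 1, 1) and L = D - A. The multiplicity of 0 as a Laplacian eigenvalue equals the number of connected components. The 2 zero eigenvalues correspond to the 2 connected components. There are 2 zeros in the spectrum, matching the 2 components. The largest eigenvalue, 2, is at most the vertex count 4.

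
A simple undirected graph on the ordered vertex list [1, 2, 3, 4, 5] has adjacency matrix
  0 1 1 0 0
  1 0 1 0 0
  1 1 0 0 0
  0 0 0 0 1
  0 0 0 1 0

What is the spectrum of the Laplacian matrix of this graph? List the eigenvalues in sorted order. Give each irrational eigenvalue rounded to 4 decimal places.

Reading degrees in the order [1, 2, 3, 4, 5] gives [2, 2, 2, 1, 1]; set D = diag(2, 2, 2, 1, 1) and form L = D - A. Diagonalising L (or applying a numerical eigensolver to the 5x5 matrix) gives the spectrum above. The 2 zero eigenvalues correspond to the 2 connected components.

[0, 0, 2, 3, 3]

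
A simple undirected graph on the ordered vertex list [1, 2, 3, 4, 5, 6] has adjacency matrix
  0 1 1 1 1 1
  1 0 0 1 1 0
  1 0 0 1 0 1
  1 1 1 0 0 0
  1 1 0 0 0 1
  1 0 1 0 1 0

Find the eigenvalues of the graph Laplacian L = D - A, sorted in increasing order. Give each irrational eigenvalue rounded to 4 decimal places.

[0, 2.3820, 2.3820, 4.6180, 4.6180, 6]

Reading degrees in the order [1, 2, 3, 4, 5, 6] gives [5, 3, 3, 3, 3, 3]; set D = diag(5, 3, 3, 3, 3, 3) and form L = D - A. L is symmetric positive semidefinite, so every eigenvalue is real and nonnegative.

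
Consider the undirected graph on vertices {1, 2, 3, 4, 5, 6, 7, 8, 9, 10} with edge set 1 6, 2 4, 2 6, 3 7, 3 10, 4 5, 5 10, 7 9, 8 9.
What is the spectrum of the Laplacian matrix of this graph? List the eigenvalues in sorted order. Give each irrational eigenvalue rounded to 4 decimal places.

Reading degrees in the order [1, 2, 3, 4, 5, 6, 7, 8, 9, 10] gives [1, 2, 2, 2, 2, 2, 2, 1, 2, 2]; set D = diag(1, 2, 2, 2, 2, 2, 2, 1, 2, 2) and form L = D - A. The multiplicity of 0 as a Laplacian eigenvalue equals the number of connected components. The single zero eigenvalue shows the graph is connected. There is one zero in the spectrum, matching the 1 component. The largest eigenvalue, 3.9021, is at most the vertex count 10.

[0, 0.0979, 0.3820, 0.8244, 1.3820, 2, 2.6180, 3.1756, 3.6180, 3.9021]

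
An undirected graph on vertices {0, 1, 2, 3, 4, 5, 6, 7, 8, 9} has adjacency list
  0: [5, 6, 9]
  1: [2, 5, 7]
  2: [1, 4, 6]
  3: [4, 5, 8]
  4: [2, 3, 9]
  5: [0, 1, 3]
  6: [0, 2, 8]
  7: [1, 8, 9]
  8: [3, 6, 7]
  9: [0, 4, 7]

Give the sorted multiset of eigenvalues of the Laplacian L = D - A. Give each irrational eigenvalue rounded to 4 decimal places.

[0, 2, 2, 2, 2, 2, 5, 5, 5, 5]

Each diagonal entry of L is the vertex degree and each off-diagonal entry is -1 where an edge is present, 0 otherwise; in the order [0, 1, 2, 3, 4, 5, 6, 7, 8, 9] the diagonal is [3, 3, 3, 3, 3, 3, 3, 3, 3, 3]. The multiplicity of 0 as a Laplacian eigenvalue equals the number of connected components. The single zero eigenvalue shows the graph is connected. By the matrix-tree theorem the graph has (1/10) * product of the nonzero eigenvalues = 2000 spanning trees.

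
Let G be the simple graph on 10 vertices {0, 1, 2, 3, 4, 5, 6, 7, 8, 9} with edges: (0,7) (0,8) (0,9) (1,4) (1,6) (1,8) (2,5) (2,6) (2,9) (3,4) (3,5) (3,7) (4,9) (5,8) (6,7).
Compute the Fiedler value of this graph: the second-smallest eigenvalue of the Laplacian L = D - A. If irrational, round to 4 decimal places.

Each diagonal entry of L is the vertex degree and each off-diagonal entry is -1 where an edge is present, 0 otherwise; in the order [0, 1, 2, 3, 4, 5, 6, 7, 8, 9] the diagonal is [3, 3, 3, 3, 3, 3, 3, 3, 3, 3]. Computing the eigenvalues of L and sorting gives [0, 2, 2, 2, 2, 2, 5, 5, 5, 5]. The Fiedler value lambda_2 = 2 is strictly positive, so the graph is connected.

2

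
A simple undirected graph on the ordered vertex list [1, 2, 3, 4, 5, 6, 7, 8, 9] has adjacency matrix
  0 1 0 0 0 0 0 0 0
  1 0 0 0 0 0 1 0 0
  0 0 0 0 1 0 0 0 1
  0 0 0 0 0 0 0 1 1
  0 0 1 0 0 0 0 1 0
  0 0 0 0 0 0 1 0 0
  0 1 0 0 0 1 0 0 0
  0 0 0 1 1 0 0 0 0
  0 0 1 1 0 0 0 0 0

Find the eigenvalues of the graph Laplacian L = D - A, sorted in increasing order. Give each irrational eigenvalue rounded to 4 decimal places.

[0, 0, 0.5858, 1.3820, 1.3820, 2, 3.4142, 3.6180, 3.6180]

With the vertex order [1, 2, 3, 4, 5, 6, 7, 8, 9], the degrees are [1, 2, 2, 2, 2, 1, 2, 2, 2], giving D = diag(1, 2, 2, 2, 2, 1, 2, 2, 2) and L = D - A. The multiplicity of 0 as a Laplacian eigenvalue equals the number of connected components. The 2 zero eigenvalues correspond to the 2 connected components.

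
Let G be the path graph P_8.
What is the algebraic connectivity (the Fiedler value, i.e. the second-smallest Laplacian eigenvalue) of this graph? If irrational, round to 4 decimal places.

0.1522

The graph has 8 vertices and degree multiset [2, 2, 2, 2, 2, 2, 1, 1]; D is the diagonal matrix of degrees and L = D - A. The smallest Laplacian eigenvalue is always 0. The next one, lambda_2 = 0.1522, measures how hard the graph is to disconnect: larger values mean better connectivity.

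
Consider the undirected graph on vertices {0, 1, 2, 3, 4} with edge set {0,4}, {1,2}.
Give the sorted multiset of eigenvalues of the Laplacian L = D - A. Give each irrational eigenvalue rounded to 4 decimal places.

Reading degrees in the order [0, 1, 2, 3, 4] gives [1, 1, 1, 0, 1]; set D = diag(1, 1, 1, 0, 1) and form L = D - A. Since every row of L sums to 0, the all-ones vector is in the kernel and 0 is an eigenvalue. The 3 zero eigenvalues correspond to the 3 connected components. The largest eigenvalue, 2, is at most the vertex count 5. The eigenvalues sum to 4, which equals trace(L) = 2|E|.

[0, 0, 0, 2, 2]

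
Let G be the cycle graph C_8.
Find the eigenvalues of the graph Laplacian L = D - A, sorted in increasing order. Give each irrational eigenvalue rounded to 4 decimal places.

The graph has 8 vertices and degree multiset [2, 2, 2, 2, 2, 2, 2, 2]; D is the diagonal matrix of degrees and L = D - A. Diagonalising L (or applying a numerical eigensolver to the 8x8 matrix) gives the spectrum above. The single zero eigenvalue shows the graph is connected. The eigenvalues sum to 16, which equals trace(L) = 2|E|. By the matrix-tree theorem the graph has (1/8) * product of the nonzero eigenvalues = 8 spanning trees.

[0, 0.5858, 0.5858, 2, 2, 3.4142, 3.4142, 4]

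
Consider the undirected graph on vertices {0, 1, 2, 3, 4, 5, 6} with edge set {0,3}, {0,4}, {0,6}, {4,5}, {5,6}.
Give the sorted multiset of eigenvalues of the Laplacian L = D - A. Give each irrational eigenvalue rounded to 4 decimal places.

Reading degrees in the order [0, 1, 2, 3, 4, 5, 6] gives [3, 0, 0, 1, 2, 2, 2]; set D = diag(3, 0, 0, 1, 2, 2, 2) and form L = D - A. L is symmetric positive semidefinite, so every eigenvalue is real and nonnegative. The 3 zero eigenvalues correspond to the 3 connected components. The eigenvalues sum to 10, which equals trace(L) = 2|E|.

[0, 0, 0, 0.8299, 2, 2.6889, 4.4812]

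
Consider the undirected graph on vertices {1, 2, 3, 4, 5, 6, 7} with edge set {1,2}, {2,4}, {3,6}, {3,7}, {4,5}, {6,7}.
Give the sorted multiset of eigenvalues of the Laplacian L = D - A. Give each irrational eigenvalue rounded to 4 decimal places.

Each diagonal entry of L is the vertex degree and each off-diagonal entry is -1 where an edge is present, 0 otherwise; in the order [1, 2, 3, 4, 5, 6, 7] the diagonal is [1, 2, 2, 2, 1, 2, 2]. L is symmetric positive semidefinite, so every eigenvalue is real and nonnegative. The 2 zero eigenvalues correspond to the 2 connected components. The largest eigenvalue, 3.4142, is at most the vertex count 7. The eigenvalues sum to 12, which equals trace(L) = 2|E|.

[0, 0, 0.5858, 2, 3, 3, 3.4142]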